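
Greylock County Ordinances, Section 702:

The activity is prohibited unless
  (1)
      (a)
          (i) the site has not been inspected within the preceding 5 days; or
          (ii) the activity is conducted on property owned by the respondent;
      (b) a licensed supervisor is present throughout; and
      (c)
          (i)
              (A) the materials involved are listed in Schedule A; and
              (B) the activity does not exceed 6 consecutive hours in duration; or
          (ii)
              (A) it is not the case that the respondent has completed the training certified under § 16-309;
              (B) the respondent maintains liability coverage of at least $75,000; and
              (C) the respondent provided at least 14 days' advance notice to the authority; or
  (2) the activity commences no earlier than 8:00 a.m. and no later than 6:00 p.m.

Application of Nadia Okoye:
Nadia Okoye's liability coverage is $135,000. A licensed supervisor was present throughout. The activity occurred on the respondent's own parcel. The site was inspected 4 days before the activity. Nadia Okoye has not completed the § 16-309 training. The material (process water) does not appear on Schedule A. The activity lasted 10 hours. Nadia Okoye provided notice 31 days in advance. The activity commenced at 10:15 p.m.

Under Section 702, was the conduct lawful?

(i) not (site inspected) — not met.
(ii) own property — met.
(a): F OR T → true.
(b) supervisor present — met.
(A) Schedule A material — fails.
(B) ≤ 6 hrs duration — fails.
(i) = F AND F = false.
(A) not (training certified) — met.
(B) coverage ≥ $75,000 — holds.
(C) ≥14 days' notice — met.
(ii): T AND T AND T → true.
(c) = F OR T = true.
(1): T AND T AND T → true.
(2) start within hours — fails.
Overall = T OR F = true.

Yes — lawful.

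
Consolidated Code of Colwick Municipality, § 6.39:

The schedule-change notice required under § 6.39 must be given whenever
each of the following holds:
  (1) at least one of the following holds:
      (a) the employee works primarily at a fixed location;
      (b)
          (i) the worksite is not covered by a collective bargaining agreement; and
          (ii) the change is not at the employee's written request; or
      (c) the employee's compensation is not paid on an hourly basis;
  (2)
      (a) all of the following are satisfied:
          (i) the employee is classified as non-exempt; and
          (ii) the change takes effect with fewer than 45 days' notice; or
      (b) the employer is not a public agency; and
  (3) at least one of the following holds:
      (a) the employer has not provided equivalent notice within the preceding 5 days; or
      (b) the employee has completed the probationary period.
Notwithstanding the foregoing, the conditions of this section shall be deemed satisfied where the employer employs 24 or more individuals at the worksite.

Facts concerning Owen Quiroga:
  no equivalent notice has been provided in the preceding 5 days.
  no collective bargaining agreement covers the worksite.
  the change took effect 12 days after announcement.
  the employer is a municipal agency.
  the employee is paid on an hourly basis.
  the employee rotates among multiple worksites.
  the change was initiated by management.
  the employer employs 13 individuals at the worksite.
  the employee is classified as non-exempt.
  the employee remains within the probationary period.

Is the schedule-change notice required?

(a) fixed location — not satisfied.
(i) no CBA — satisfied.
(ii) not employee-requested — holds.
(b): T AND T → true.
(c) not (hourly-paid) — not met.
(1): F OR T OR F → true.
(i) non-exempt — met.
(ii) < 45 days' notice — met.
So (a) is satisfied (T AND T).
(b) not (public agency) — not met.
(2): T OR F → true.
(a) no recent notice — met.
(b) past probation — fails.
(3): T OR F → true.
So Overall is satisfied (T AND T AND T).
Exception (≥ 24 at site) — not satisfied.
Result: main true OR exception false → true.

Yes — required.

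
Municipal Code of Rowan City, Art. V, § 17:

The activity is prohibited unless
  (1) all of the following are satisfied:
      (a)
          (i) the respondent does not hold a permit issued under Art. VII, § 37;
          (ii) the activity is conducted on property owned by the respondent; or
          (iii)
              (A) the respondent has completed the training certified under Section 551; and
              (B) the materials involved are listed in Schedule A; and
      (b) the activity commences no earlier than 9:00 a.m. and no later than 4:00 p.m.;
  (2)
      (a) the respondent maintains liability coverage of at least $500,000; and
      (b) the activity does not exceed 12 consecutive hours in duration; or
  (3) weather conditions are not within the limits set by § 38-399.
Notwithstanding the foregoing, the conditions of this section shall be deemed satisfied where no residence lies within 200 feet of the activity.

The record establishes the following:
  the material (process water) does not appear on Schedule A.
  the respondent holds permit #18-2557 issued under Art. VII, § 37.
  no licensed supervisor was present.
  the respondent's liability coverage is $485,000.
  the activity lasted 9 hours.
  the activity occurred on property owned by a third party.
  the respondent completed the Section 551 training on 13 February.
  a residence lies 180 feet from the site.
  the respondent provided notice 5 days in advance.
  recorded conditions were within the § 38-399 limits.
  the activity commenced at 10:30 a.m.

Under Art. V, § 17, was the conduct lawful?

(i) not (holds permit) — not satisfied.
(ii) own property — not met.
(A) training certified — holds.
(B) Schedule A material — not satisfied.
So (iii) is not satisfied (T AND F).
(a) = F OR F OR F = false.
(b) start within hours — satisfied.
(1) = F AND T = false.
(a) coverage ≥ $500,000 — not met.
(b) ≤ 12 hrs duration — met.
(2): F AND T → false.
(3) not (weather ok) — not satisfied.
Overall: F OR F OR F → false.
Exception (no residence in 200 ft) — not satisfied.
Result: main false OR exception false → false.

No — unlawful.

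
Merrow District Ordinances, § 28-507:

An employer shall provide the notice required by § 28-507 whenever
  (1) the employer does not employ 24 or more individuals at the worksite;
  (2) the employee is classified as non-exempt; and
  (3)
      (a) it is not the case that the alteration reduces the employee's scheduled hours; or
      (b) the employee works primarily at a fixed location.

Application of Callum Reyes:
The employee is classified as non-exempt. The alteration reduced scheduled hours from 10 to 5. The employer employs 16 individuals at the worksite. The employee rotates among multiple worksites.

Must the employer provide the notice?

(1) not (≥ 24 at site) — met.
(2) non-exempt — holds.
(a) not (hours reduced) — not satisfied.
(b) fixed location — not satisfied.
So (3) is not satisfied (F OR F).
So Overall is not satisfied (T AND T AND F).

No — not required.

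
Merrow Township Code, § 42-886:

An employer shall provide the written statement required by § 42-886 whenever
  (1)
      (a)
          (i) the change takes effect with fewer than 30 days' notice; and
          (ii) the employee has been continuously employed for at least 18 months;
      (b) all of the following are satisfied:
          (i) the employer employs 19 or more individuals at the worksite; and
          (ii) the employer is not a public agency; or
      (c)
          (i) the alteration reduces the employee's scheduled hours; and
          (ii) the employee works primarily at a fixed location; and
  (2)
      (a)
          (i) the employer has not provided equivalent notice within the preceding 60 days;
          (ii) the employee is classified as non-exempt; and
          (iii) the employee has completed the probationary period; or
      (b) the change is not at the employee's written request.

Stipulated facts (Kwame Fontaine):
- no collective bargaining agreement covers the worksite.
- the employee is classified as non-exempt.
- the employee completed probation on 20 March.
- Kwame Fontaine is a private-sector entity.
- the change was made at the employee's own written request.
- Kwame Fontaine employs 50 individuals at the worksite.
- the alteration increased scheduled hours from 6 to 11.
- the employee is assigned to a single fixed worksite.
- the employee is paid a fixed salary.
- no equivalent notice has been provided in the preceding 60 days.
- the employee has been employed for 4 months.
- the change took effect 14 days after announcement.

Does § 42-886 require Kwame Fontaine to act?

(i) < 30 days' notice — holds.
(ii) tenure ≥ 18 mo. — not satisfied.
So (a) is not satisfied (T AND F).
(i) ≥ 19 at site — met.
(ii) not (public agency) — satisfied.
So (b) is satisfied (T AND T).
(i) hours reduced — not satisfied.
(ii) fixed location — holds.
(c) = F AND T = false.
(1): F OR T OR F → true.
(i) no recent notice — satisfied.
(ii) non-exempt — holds.
(iii) past probation — met.
(a): T AND T AND T → true.
(b) not employee-requested — not satisfied.
(2) = T OR F = true.
So Overall is satisfied (T AND T).

Yes — required.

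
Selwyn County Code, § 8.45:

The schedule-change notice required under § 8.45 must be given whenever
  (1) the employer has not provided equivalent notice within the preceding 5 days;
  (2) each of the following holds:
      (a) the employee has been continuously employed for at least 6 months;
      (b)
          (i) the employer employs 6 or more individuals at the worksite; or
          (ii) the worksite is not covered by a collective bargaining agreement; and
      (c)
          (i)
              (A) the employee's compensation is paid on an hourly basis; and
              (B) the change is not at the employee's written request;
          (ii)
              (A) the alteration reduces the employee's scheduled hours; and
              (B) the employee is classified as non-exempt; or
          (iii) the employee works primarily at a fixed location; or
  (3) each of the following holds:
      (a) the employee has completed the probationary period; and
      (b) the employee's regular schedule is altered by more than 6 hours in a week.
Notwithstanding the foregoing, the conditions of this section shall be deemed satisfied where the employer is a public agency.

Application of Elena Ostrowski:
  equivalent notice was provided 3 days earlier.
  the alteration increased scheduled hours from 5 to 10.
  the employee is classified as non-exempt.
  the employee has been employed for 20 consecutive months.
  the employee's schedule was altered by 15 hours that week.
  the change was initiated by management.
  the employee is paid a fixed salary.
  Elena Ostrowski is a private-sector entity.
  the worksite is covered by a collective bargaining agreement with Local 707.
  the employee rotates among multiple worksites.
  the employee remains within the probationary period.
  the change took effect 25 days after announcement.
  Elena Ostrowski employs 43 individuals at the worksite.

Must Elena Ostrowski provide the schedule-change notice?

(1) no recent notice — not satisfied.
(a) tenure ≥ 6 mo. — satisfied.
(i) ≥ 6 at site — satisfied.
(ii) no CBA — not satisfied.
(b) = T OR F = true.
(A) hourly-paid — not satisfied.
(B) not employee-requested — holds.
(i): F AND T → false.
(A) hours reduced — not met.
(B) non-exempt — satisfied.
(ii): F AND T → false.
(iii) fixed location — fails.
So (c) is not satisfied (F OR F OR F).
(2): T AND T AND F → false.
(a) past probation — fails.
(b) schedule shift > 6h — holds.
So (3) is not satisfied (F AND T).
Overall = F OR F OR F = false.
Exception (public agency) — not satisfied.
Result: main false OR exception false → false.

No — not required.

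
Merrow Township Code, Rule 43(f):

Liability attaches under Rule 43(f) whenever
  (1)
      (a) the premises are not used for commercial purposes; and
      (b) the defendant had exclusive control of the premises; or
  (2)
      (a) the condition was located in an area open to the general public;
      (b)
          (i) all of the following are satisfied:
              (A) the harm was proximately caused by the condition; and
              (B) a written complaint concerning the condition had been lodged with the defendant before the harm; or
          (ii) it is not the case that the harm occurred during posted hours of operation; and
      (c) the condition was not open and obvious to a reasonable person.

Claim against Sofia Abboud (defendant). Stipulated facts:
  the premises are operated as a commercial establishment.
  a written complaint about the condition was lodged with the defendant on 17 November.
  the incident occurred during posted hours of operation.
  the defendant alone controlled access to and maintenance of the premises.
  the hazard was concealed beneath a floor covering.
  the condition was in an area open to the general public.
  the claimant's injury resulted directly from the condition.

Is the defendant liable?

Yes — liable.

(a) not (commercial use) — not met.
(b) exclusive control — holds.
So (1) is not satisfied (F AND T).
(a) public area — satisfied.
(A) proximate cause — satisfied.
(B) complaint lodged — holds.
(i): T AND T → true.
(ii) not (during posted hours) — fails.
So (b) is satisfied (T OR F).
(c) not open/obvious — satisfied.
(2): T AND T AND T → true.
Overall: F OR T → true.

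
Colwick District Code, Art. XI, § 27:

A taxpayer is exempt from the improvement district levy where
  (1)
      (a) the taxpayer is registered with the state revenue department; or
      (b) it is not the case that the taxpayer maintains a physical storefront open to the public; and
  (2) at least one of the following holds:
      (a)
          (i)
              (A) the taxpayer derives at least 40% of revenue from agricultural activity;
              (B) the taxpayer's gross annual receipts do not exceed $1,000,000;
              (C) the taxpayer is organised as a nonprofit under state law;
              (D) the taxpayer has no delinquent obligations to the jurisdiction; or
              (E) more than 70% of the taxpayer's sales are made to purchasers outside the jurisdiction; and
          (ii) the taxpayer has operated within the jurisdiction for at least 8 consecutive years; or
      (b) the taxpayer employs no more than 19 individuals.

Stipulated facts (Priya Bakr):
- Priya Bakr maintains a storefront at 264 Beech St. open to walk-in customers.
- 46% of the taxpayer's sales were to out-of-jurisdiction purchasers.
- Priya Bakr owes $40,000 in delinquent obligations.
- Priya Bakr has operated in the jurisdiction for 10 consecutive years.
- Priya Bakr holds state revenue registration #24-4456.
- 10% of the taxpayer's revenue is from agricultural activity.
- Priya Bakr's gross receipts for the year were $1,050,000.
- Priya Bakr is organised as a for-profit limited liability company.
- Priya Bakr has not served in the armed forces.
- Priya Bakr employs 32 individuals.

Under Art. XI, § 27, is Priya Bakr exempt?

(a) state-registered — holds.
(b) not (has storefront) — fails.
(1): T OR F → true.
(A) ≥40% agricultural — not satisfied.
(B) receipts ≤ $1,000,000 — not met.
(C) nonprofit — not satisfied.
(D) no delinquency — not met.
(E) >70% out-of-jur. sales — not satisfied.
So (i) is not satisfied (F OR F OR F OR F OR F).
(ii) ≥ 8 yrs in jurisdiction — met.
(a): F AND T → false.
(b) ≤ 19 employees — not met.
(2) = F OR F = false.
Overall: T AND F → false.

No — not exempt.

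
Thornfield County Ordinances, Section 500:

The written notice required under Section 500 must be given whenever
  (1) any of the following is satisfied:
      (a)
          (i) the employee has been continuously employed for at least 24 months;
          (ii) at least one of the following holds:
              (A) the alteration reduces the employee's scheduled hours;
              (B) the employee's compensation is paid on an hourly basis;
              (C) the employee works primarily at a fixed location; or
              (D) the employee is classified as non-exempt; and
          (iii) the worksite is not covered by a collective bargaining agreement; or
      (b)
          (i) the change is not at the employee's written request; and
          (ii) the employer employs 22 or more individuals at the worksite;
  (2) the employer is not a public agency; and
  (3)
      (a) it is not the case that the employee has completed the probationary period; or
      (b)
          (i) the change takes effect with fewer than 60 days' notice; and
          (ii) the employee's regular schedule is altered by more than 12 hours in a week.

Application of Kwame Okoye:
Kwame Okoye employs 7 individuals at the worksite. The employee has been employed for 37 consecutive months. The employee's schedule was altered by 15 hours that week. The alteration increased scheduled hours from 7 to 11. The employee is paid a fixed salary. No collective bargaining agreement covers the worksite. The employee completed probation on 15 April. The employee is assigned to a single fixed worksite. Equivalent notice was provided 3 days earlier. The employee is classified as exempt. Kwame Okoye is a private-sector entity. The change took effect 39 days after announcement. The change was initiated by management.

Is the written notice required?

Yes — required.

(i) tenure ≥ 24 mo. — satisfied.
(A) hours reduced — not satisfied.
(B) hourly-paid — not satisfied.
(C) fixed location — met.
(D) non-exempt — fails.
(ii) = F OR F OR T OR F = true.
(iii) no CBA — met.
So (a) is satisfied (T AND T AND T).
(i) not employee-requested — met.
(ii) ≥ 22 at site — fails.
(b): T AND F → false.
(1) = T OR F = true.
(2) not (public agency) — met.
(a) not (past probation) — fails.
(i) < 60 days' notice — met.
(ii) schedule shift > 12h — satisfied.
(b): T AND T → true.
(3) = F OR T = true.
So Overall is satisfied (T AND T AND T).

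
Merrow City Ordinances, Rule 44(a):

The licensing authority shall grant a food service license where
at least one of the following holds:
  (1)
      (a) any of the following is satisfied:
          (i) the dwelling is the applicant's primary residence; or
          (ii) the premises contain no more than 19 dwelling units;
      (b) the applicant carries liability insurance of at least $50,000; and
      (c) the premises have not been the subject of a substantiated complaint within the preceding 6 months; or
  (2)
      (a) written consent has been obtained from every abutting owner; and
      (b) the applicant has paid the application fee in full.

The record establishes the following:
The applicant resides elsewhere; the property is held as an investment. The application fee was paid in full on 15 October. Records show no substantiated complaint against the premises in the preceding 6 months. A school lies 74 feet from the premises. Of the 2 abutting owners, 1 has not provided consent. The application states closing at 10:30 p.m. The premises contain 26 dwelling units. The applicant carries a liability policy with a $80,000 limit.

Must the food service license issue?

No — denied.

(i) primary residence — fails.
(ii) ≤ 19 units — not met.
(a): F OR F → false.
(b) insurance ≥ $50,000 — holds.
(c) no complaint in 6 mo. — holds.
(1) = F AND T AND T = false.
(a) all abutters consent — not satisfied.
(b) fee paid — holds.
(2): F AND T → false.
Overall = F OR F = false.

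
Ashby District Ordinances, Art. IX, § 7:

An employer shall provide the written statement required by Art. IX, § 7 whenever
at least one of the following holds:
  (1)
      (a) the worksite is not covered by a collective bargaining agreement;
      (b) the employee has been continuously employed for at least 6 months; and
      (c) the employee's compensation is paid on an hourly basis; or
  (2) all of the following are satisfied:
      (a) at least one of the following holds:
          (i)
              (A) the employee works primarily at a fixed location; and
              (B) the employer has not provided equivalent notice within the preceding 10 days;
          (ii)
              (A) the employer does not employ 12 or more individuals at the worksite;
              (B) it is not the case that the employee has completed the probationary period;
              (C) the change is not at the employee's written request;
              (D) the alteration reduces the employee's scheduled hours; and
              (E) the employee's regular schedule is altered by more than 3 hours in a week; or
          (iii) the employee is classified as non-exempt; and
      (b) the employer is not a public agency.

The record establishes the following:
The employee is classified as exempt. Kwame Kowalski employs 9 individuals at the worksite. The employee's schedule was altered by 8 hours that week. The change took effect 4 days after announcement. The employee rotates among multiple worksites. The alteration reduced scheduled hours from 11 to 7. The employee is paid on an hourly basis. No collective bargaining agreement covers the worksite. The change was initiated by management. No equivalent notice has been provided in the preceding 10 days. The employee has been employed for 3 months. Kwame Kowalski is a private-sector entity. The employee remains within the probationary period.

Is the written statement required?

(a) no CBA — met.
(b) tenure ≥ 6 mo. — not satisfied.
(c) hourly-paid — satisfied.
(1) = T AND F AND T = false.
(A) fixed location — not met.
(B) no recent notice — met.
(i) = F AND T = false.
(A) not (≥ 12 at site) — satisfied.
(B) not (past probation) — met.
(C) not employee-requested — satisfied.
(D) hours reduced — satisfied.
(E) schedule shift > 3h — holds.
(ii) = T AND T AND T AND T AND T = true.
(iii) non-exempt — not satisfied.
(a): F OR T OR F → true.
(b) not (public agency) — holds.
(2): T AND T → true.
So Overall is satisfied (F OR T).

Yes — required.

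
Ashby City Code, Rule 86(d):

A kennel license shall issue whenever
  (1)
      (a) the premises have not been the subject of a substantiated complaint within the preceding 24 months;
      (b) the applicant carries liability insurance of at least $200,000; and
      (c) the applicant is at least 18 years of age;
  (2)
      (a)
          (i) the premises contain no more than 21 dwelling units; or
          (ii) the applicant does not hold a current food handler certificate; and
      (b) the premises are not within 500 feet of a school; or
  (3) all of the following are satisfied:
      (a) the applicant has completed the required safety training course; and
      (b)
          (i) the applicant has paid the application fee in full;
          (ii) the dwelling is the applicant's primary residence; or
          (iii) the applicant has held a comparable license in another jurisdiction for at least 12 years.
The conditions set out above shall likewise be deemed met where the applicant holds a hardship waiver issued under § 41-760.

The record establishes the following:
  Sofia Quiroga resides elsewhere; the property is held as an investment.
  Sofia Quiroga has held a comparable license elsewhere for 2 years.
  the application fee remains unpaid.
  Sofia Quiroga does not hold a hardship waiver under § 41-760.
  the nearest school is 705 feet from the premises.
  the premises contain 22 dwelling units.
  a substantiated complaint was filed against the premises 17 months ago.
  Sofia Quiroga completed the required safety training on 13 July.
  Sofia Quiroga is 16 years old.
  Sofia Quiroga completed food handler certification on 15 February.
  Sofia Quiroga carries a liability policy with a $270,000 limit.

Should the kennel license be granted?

No — denied.

(a) no complaint in 24 mo. — not satisfied.
(b) insurance ≥ $200,000 — satisfied.
(c) age ≥ 18 — fails.
(1): F AND T AND F → false.
(i) ≤ 21 units — not satisfied.
(ii) not (food handler cert.) — not satisfied.
(a) = F OR F = false.
(b) ≥500 ft from school — satisfied.
(2): F AND T → false.
(a) safety training — satisfied.
(i) fee paid — fails.
(ii) primary residence — not met.
(iii) prior license ≥ 12 yr — not met.
(b): F OR F OR F → false.
(3): T AND F → false.
So Overall is not satisfied (F OR F OR F).
Exception (hardship waiver) — not satisfied.
Result: main false OR exception false → false.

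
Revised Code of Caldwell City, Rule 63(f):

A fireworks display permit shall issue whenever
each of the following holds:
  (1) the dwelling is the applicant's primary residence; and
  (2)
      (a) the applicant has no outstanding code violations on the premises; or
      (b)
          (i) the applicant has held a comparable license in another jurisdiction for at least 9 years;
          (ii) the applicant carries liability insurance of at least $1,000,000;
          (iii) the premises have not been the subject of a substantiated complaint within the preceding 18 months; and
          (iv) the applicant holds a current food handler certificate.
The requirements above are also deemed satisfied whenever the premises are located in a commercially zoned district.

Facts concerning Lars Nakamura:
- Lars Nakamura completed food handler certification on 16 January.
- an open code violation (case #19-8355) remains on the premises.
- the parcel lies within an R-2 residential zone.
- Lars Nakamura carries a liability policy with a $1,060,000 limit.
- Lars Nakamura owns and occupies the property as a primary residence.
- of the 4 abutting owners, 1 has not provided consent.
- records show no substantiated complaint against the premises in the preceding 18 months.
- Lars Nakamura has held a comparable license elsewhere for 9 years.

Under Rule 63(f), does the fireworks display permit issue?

Yes — granted.

(1) primary residence — satisfied.
(a) no code violations — not met.
(i) prior license ≥ 9 yr — met.
(ii) insurance ≥ $1,000,000 — met.
(iii) no complaint in 18 mo. — satisfied.
(iv) food handler cert. — met.
(b): T AND T AND T AND T → true.
(2): F OR T → true.
Overall: T AND T → true.
Exception (commercially zoned) — not satisfied.
Result: main true OR exception false → true.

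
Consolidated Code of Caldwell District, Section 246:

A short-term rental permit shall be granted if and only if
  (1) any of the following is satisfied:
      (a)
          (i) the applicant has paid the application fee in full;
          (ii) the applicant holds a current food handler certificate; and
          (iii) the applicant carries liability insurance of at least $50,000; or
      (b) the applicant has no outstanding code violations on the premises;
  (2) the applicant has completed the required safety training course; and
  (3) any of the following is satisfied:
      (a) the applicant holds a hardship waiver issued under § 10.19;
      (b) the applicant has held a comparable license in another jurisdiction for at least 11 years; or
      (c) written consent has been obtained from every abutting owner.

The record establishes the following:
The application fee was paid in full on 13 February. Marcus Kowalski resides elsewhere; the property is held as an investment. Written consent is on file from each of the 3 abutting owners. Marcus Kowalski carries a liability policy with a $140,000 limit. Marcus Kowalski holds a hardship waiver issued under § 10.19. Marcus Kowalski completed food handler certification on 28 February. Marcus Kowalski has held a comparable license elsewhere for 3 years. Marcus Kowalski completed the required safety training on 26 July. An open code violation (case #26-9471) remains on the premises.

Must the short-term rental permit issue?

Yes — granted.

(i) fee paid — satisfied.
(ii) food handler cert. — holds.
(iii) insurance ≥ $50,000 — holds.
(a) = T AND T AND T = true.
(b) no code violations — fails.
So (1) is satisfied (T OR F).
(2) safety training — met.
(a) hardship waiver — holds.
(b) prior license ≥ 11 yr — not met.
(c) all abutters consent — holds.
(3) = T OR F OR T = true.
Overall = T AND T AND T = true.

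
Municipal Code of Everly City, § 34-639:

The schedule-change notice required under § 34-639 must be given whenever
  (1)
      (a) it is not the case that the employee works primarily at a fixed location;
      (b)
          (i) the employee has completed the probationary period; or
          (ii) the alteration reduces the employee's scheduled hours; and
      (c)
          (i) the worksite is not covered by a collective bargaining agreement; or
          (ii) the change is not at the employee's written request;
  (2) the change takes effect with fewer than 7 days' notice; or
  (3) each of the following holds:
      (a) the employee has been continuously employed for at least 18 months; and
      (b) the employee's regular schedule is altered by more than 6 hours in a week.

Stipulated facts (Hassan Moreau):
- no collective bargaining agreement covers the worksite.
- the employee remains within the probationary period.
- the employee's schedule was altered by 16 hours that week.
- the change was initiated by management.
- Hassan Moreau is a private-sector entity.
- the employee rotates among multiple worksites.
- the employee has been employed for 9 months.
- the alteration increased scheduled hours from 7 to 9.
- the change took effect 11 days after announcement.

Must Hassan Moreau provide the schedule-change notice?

No — not required.

(a) not (fixed location) — holds.
(i) past probation — fails.
(ii) hours reduced — not met.
(b): F OR F → false.
(i) no CBA — satisfied.
(ii) not employee-requested — met.
(c): T OR T → true.
(1) = T AND F AND T = false.
(2) < 7 days' notice — not met.
(a) tenure ≥ 18 mo. — not satisfied.
(b) schedule shift > 6h — holds.
(3): F AND T → false.
Overall = F OR F OR F = false.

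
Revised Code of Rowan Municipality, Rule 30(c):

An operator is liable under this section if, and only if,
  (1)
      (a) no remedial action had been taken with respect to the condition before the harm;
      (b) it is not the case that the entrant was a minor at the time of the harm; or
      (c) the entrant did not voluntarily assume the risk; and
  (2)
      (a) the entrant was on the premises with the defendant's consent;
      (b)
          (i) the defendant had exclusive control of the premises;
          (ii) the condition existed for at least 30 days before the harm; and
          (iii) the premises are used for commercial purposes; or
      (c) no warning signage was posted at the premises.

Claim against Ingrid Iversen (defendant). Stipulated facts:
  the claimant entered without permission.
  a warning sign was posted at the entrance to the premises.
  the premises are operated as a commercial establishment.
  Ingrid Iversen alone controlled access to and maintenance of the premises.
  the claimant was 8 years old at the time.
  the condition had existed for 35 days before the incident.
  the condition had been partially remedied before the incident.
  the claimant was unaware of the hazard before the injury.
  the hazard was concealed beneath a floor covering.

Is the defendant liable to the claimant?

Yes — liable.

(a) no remedial action — not satisfied.
(b) not (entrant a minor) — not met.
(c) no assumed risk — holds.
(1) = F OR F OR T = true.
(a) consent to enter — not met.
(i) exclusive control — met.
(ii) condition ≥30 days old — holds.
(iii) commercial use — holds.
(b): T AND T AND T → true.
(c) no signage posted — fails.
(2) = F OR T OR F = true.
Overall: T AND T → true.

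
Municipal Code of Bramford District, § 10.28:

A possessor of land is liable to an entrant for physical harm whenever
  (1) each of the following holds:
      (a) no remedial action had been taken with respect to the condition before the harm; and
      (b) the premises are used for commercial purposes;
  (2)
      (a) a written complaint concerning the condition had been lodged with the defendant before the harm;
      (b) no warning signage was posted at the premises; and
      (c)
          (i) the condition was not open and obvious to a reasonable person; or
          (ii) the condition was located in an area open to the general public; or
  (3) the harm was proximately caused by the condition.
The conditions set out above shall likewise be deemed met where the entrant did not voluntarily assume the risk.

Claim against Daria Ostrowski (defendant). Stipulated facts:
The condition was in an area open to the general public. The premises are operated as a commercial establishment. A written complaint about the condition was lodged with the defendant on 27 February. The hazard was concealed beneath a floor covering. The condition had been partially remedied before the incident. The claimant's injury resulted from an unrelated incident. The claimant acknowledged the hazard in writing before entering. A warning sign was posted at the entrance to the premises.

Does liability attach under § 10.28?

No — not liable.

(a) no remedial action — not met.
(b) commercial use — met.
So (1) is not satisfied (F AND T).
(a) complaint lodged — met.
(b) no signage posted — not satisfied.
(i) not open/obvious — met.
(ii) public area — satisfied.
(c) = T OR T = true.
(2): T AND F AND T → false.
(3) proximate cause — not met.
So Overall is not satisfied (F OR F OR F).
Exception (no assumed risk) — not satisfied.
Result: main false OR exception false → false.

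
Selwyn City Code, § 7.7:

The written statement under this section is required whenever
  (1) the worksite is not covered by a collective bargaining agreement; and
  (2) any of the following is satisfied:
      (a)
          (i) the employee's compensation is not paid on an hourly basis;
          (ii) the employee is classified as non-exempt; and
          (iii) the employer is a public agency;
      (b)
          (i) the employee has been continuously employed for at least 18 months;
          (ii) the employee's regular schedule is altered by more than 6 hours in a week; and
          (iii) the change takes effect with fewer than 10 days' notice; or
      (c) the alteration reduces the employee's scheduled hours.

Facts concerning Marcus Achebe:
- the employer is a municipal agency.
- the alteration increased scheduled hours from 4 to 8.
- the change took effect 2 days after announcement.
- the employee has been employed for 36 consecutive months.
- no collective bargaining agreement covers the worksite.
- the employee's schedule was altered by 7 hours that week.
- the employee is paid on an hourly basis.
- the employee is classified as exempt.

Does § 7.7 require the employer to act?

Yes — required.

(1) no CBA — met.
(i) not (hourly-paid) — not satisfied.
(ii) non-exempt — fails.
(iii) public agency — met.
So (a) is not satisfied (F AND F AND T).
(i) tenure ≥ 18 mo. — holds.
(ii) schedule shift > 6h — holds.
(iii) < 10 days' notice — met.
(b): T AND T AND T → true.
(c) hours reduced — not met.
(2) = F OR T OR F = true.
Overall = T AND T = true.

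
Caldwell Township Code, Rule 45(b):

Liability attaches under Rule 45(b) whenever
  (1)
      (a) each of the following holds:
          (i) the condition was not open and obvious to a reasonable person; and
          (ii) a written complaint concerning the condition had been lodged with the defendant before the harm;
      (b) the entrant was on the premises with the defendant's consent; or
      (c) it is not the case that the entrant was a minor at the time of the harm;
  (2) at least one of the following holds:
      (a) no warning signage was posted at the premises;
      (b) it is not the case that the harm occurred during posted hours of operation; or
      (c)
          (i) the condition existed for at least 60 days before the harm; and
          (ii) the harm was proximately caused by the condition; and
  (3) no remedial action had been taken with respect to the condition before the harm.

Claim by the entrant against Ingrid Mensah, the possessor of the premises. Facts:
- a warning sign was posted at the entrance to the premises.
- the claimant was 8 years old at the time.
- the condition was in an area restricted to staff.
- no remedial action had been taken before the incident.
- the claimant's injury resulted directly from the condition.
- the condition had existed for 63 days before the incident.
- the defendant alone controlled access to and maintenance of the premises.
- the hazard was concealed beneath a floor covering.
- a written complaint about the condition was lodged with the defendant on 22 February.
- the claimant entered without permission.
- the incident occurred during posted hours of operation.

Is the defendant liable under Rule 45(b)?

(i) not open/obvious — satisfied.
(ii) complaint lodged — satisfied.
So (a) is satisfied (T AND T).
(b) consent to enter — not met.
(c) not (entrant a minor) — fails.
(1) = T OR F OR F = true.
(a) no signage posted — not met.
(b) not (during posted hours) — not satisfied.
(i) condition ≥60 days old — met.
(ii) proximate cause — satisfied.
(c): T AND T → true.
So (2) is satisfied (F OR F OR T).
(3) no remedial action — holds.
Overall = T AND T AND T = true.

Yes — liable.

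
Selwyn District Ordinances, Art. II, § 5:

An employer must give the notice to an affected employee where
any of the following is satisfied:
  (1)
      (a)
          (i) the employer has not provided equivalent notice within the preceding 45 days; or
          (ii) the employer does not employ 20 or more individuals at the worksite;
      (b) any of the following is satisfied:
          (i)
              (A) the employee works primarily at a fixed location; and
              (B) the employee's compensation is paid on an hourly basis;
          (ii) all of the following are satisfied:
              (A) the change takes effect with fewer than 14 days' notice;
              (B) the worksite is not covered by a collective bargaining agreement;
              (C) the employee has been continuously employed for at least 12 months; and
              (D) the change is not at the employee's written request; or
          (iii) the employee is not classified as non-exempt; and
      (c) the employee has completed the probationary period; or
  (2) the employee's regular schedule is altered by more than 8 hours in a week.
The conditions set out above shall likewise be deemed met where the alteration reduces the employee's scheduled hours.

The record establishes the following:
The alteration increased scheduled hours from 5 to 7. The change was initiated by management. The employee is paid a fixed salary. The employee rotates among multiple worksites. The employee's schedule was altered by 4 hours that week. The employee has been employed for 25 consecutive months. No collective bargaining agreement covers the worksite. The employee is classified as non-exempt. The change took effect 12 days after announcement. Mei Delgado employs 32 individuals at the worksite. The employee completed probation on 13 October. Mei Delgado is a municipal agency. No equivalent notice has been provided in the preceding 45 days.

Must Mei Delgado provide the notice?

(i) no recent notice — satisfied.
(ii) not (≥ 20 at site) — not met.
(a): T OR F → true.
(A) fixed location — not satisfied.
(B) hourly-paid — not satisfied.
So (i) is not satisfied (F AND F).
(A) < 14 days' notice — satisfied.
(B) no CBA — holds.
(C) tenure ≥ 12 mo. — holds.
(D) not employee-requested — met.
(ii): T AND T AND T AND T → true.
(iii) not (non-exempt) — not met.
So (b) is satisfied (F OR T OR F).
(c) past probation — met.
(1) = T AND T AND T = true.
(2) schedule shift > 8h — not met.
So Overall is satisfied (T OR F).
Exception (hours reduced) — not satisfied.
Result: main true OR exception false → true.

Yes — required.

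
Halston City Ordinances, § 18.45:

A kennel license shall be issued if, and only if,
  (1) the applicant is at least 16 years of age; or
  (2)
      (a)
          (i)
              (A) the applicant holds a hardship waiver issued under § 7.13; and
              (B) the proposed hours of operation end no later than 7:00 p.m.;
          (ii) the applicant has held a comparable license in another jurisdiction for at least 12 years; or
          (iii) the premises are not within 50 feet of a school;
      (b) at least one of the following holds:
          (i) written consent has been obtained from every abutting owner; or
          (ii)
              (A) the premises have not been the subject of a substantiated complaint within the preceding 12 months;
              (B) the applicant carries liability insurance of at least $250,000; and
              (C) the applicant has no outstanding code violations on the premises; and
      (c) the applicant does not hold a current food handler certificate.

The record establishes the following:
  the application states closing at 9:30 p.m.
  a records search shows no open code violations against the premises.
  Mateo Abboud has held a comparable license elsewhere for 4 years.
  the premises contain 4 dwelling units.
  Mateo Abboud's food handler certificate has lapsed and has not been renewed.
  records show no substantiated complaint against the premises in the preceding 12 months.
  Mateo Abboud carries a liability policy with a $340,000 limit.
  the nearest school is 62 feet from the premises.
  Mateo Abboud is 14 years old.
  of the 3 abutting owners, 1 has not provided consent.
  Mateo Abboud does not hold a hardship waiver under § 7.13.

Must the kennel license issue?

(1) age ≥ 16 — fails.
(A) hardship waiver — not satisfied.
(B) closes by 7 p.m. — not met.
(i) = F AND F = false.
(ii) prior license ≥ 12 yr — not satisfied.
(iii) ≥50 ft from school — satisfied.
(a) = F OR F OR T = true.
(i) all abutters consent — fails.
(A) no complaint in 12 mo. — holds.
(B) insurance ≥ $250,000 — satisfied.
(C) no code violations — holds.
(ii): T AND T AND T → true.
So (b) is satisfied (F OR T).
(c) not (food handler cert.) — satisfied.
(2): T AND T AND T → true.
So Overall is satisfied (F OR T).

Yes — granted.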